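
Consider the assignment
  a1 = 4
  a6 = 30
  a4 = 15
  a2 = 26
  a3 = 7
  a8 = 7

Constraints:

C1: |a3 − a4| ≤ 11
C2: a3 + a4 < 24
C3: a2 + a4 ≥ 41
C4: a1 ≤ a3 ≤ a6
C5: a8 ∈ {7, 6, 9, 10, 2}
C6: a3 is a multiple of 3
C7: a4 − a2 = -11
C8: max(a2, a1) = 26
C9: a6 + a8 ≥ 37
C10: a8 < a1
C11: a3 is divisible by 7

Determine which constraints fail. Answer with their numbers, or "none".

C1: |7 − 15| = 8; 8 ≤ 11  yes
C2: a3 + a4 = 7 + 15 = 22; 22 < 24  yes
C3: a2 + a4 = 26 + 15 = 41; 41 ≥ 41  yes
C4: values 4 ≤ 7 ≤ 30  yes
C5: a8 = 7 is in {7, 6, 9, 10, 2}  yes
C6: 7 = 3×2 + 1, so 3 does not divide 7  no
C7: a4 − a2 = 15 − 26 = -11  yes
C8: max(26, 4) = 26  yes
C9: a6 + a8 = 30 + 7 = 37; 37 ≥ 37  yes
C10: a8 = 7, a1 = 4; 7 ≥ 4 (want <)  no
C11: 7 / 7 = 1, so 7 divides 7  yes

Violated: 6, 10.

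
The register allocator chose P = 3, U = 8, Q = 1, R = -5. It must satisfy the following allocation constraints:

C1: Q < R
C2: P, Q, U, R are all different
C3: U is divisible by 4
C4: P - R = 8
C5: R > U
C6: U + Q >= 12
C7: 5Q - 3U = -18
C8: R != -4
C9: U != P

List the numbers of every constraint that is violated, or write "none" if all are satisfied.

The assignment fails constraints 1, 5, 6, 7.

C1: Q = 1, R = -5; 1 ≥ -5 (want <) — fails.
C2: values 3, 1, 8, -5 are pairwise distinct — holds.
C3: 8 / 4 = 2, so 4 divides 8 — holds.
C4: P - R = 3 - (-5) = 8 — holds.
C5: R = -5, U = 8; -5 ≤ 8 (want >) — fails.
C6: U + Q = 8 + 1 = 9; 9 < 12, bound 12 not met — fails.
C7: 5Q - 3U = 5(1) - 3(8) = -19, not -18 — fails.
C8: R = -5, and -5 ≠ -4 — holds.
C9: U = 8, P = 3; distinct — holds.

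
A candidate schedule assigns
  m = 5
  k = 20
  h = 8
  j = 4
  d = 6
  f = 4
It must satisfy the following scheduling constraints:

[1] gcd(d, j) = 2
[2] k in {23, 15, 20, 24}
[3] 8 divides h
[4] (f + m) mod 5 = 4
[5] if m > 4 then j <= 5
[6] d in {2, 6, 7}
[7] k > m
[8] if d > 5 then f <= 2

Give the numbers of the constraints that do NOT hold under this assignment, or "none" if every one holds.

[1] gcd(6, 4) = 2  OK
[2] k = 20 is in {23, 15, 20, 24}  OK
[3] 8 / 8 = 1, so 8 divides 8  OK
[4] f + m = 9; 9 mod 5 = 4  OK
[5] m = 5 > 4, so we need j ≤ 5; j = 4 ≤ 5  OK
[6] d = 6 is in {2, 6, 7}  OK
[7] k = 20, m = 5; 20 > 5  OK
[8] d = 6 > 5, so we need f ≤ 2; but f = 4 > 2  FAIL

Violated: 8.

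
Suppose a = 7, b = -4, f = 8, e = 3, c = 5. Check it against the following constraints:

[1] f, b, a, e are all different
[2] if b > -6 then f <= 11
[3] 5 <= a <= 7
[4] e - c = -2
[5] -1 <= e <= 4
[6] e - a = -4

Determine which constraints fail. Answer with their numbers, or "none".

The assignment satisfies every constraint.

[1] values 8, -4, 7, 3 are pairwise distinct  ✓
[2] b = -4 > -6, so we need f ≤ 11; f = 8 ≤ 11  ✓
[3] a = 7 lies in [5, 7]  ✓
[4] e - c = 3 - 5 = -2  ✓
[5] e = 3 lies in [-1, 4]  ✓
[6] e - a = 3 - 7 = -4  ✓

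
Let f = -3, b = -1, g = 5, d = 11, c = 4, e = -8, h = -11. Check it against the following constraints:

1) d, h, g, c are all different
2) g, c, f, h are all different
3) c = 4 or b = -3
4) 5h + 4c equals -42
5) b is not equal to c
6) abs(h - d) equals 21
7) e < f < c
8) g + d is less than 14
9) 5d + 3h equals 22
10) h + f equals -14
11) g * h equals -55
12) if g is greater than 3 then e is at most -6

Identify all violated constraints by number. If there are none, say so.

1) values 11, -11, 5, 4 are pairwise distinct — holds.
2) values 5, 4, -3, -11 are pairwise distinct — holds.
3) c = 4 = 4 (first disjunct) — holds.
4) 5h + 4c = 5(-11) + 4(4) = -39, not -42 — does not hold.
5) b = -1, c = 4; distinct — holds.
6) abs(-11 - 11) = 22, not 21 — does not hold.
7) values -8 < -3 < 4 — holds.
8) g + d = 5 + 11 = 16; 16 ≥ 14, bound 14 not met — does not hold.
9) 5d + 3h = 5(11) + 3(-11) = 22 — holds.
10) h + f = -11 + (-3) = -14 — holds.
11) g * h = 5 * (-11) = -55 — holds.
12) g = 5 > 3, so we need e ≤ -6; e = -8 ≤ -6 — holds.

No — constraints 4, 6, and 8 are not satisfied.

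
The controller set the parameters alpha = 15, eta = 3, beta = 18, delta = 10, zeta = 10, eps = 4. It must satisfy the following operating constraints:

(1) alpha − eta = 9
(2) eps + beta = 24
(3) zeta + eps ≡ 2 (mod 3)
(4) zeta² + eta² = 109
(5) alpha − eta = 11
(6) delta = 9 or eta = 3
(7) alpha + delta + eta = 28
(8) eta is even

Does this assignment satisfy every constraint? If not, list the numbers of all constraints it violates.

(1) alpha − eta = 15 − 3 = 12, not 9 — fails.
(2) eps + beta = 4 + 18 = 22, not 24 — fails.
(3) zeta + eps = 14; 14 mod 3 = 2 — holds.
(4) zeta² + eta² = 10² + 3² = 100 + 9 = 109 — holds.
(5) alpha − eta = 15 − 3 = 12, not 11 — fails.
(6) delta = 10 ≠ 9, but eta = 3 = 3 (second disjunct) — holds.
(7) alpha + delta + eta = 15 + 10 + 3 = 28 — holds.
(8) eta = 3 is odd — fails.

Constraints 1, 2, 5, and 8 do not hold.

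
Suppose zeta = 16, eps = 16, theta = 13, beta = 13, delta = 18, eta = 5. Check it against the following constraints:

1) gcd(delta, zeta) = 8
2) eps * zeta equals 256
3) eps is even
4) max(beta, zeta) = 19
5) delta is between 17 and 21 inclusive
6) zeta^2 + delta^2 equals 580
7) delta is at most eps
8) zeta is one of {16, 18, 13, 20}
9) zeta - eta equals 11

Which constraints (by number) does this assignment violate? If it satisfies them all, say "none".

1) gcd(18, 16) = 2, not 8  ✘
2) eps * zeta = 16 * 16 = 256  ✔
3) eps = 16 is even  ✔
4) max(13, 16) = 16, not 19  ✘
5) delta = 18 lies in [17, 21]  ✔
6) zeta^2 + delta^2 = 16^2 + 18^2 = 256 + 324 = 580  ✔
7) delta = 18, eps = 16; 18 > 16 (want ≤)  ✘
8) zeta = 16 is in {16, 18, 13, 20}  ✔
9) zeta - eta = 16 - 5 = 11  ✔

Violated: 1, 4, 7.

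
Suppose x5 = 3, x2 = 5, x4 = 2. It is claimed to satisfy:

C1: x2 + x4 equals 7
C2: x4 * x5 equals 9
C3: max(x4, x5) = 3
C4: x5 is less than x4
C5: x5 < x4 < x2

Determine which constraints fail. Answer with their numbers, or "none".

C1: x2 + x4 = 5 + 2 = 7 — OK.
C2: x4 * x5 = 2 * 3 = 6, not 9 — violated.
C3: max(2, 3) = 3 — OK.
C4: x5 = 3, x4 = 2; 3 ≥ 2 (want <) — violated.
C5: values 3, 2, 5; x5 = 3 is not < x4 = 2 — violated.

Constraints 2, 4, and 5 do not hold.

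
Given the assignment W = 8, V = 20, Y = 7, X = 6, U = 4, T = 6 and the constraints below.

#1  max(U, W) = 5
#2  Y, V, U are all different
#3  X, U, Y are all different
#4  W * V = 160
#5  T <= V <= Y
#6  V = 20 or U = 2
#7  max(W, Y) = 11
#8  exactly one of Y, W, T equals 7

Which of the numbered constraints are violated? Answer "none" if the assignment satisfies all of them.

#1 max(4, 8) = 8, not 5  ✘
#2 values 7, 20, 4 are pairwise distinct  ✔
#3 values 6, 4, 7 are pairwise distinct  ✔
#4 W * V = 8 * 20 = 160  ✔
#5 values 6, 20, 7; V = 20 is not <= Y = 7  ✘
#6 V = 20 = 20 (first disjunct)  ✔
#7 max(8, 7) = 8, not 11  ✘
#8 Y=7, W=8, T=6; 1 of them equals 7  ✔

Constraints 1, 5, and 7 do not hold.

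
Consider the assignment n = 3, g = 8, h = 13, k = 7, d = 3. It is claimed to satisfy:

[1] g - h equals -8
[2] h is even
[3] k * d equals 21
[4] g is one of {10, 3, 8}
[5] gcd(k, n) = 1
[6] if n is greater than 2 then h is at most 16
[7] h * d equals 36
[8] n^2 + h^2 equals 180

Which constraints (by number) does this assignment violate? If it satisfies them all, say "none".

[1] g - h = 8 - 13 = -5, not -8 — violated.
[2] h = 13 is odd — violated.
[3] k * d = 7 * 3 = 21 — satisfied.
[4] g = 8 is in {10, 3, 8} — satisfied.
[5] gcd(7, 3) = 1 — satisfied.
[6] n = 3 > 2, so we need h ≤ 16; h = 13 ≤ 16 — satisfied.
[7] h * d = 13 * 3 = 39, not 36 — violated.
[8] n^2 + h^2 = 3^2 + 13^2 = 9 + 169 = 178, not 180 — violated.

Constraints 1, 2, 7, 8 are violated.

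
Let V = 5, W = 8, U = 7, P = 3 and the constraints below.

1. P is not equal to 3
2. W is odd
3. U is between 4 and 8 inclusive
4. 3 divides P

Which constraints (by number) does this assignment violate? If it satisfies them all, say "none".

The assignment fails constraints 1 and 2.

1. P = 3, but 3 is required to differ — fails.
2. W = 8 is even — fails.
3. U = 7 lies in [4, 8] — holds.
4. 3 / 3 = 1, so 3 divides 3 — holds.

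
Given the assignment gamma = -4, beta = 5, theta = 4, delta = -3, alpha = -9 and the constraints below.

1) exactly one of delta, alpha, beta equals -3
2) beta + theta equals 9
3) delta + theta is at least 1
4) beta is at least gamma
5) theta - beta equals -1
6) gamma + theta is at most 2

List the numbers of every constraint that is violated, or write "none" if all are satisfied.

No violations.

1) delta=-3, alpha=-9, beta=5; 1 of them equals -3 — holds.
2) beta + theta = 5 + 4 = 9 — holds.
3) delta + theta = -3 + 4 = 1; 1 ≥ 1 — holds.
4) beta = 5, gamma = -4; 5 ≥ -4 — holds.
5) theta - beta = 4 - 5 = -1 — holds.
6) gamma + theta = -4 + 4 = 0; 0 ≤ 2 — holds.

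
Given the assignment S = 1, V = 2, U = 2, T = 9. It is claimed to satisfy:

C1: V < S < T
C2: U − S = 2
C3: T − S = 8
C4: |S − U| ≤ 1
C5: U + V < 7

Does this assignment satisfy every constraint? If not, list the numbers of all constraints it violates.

Constraints 1, 2 are violated.

C1: values 2, 1, 9; V = 2 is not < S = 1  ✗
C2: U − S = 2 − 1 = 1, not 2  ✗
C3: T − S = 9 − 1 = 8  ✓
C4: |1 − 2| = 1; 1 ≤ 1  ✓
C5: U + V = 2 + 2 = 4; 4 < 7  ✓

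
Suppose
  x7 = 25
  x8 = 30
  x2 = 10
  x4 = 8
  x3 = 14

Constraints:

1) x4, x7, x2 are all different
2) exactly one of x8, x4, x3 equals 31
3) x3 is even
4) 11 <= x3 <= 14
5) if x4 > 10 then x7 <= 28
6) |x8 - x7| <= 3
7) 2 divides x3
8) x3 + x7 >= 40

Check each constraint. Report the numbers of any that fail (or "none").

1) values 8, 25, 10 are pairwise distinct — holds.
2) x8=30, x4=8, x3=14; 0 of them equal 31, not exactly one — does not hold.
3) x3 = 14 is even — holds.
4) x3 = 14 lies in [11, 14] — holds.
5) x4 = 8, not > 10; antecedent false, conditional vacuously true — holds.
6) |30 - 25| = 5; 5 > 3, exceeds bound 3 — does not hold.
7) 14 / 2 = 7, so 2 divides 14 — holds.
8) x3 + x7 = 14 + 25 = 39; 39 < 40, bound 40 not met — does not hold.

The assignment fails constraints 2, 6, and 8.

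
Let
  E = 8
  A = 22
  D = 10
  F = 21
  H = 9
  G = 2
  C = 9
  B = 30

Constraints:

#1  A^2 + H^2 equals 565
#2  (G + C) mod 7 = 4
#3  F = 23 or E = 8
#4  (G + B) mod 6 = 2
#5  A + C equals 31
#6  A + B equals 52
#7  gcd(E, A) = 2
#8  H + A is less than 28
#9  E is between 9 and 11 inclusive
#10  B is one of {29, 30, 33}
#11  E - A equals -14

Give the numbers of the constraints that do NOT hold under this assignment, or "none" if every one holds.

The assignment fails constraints 8, 9.

#1 A^2 + H^2 = 22^2 + 9^2 = 484 + 81 = 565  holds
#2 G + C = 11; 11 mod 7 = 4  holds
#3 F = 21 ≠ 23, but E = 8 = 8 (second disjunct)  holds
#4 G + B = 32; 32 mod 6 = 2  holds
#5 A + C = 22 + 9 = 31  holds
#6 A + B = 22 + 30 = 52  holds
#7 gcd(8, 22) = 2  holds
#8 H + A = 9 + 22 = 31; 31 ≥ 28, bound 28 not met  fails
#9 E = 8 is outside [9, 11]  fails
#10 B = 30 is in {29, 30, 33}  holds
#11 E - A = 8 - 22 = -14  holds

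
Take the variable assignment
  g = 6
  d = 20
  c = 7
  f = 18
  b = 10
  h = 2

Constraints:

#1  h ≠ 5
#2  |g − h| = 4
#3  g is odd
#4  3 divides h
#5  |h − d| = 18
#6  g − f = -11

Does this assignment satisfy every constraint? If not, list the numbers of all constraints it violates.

#1 h = 2, and 2 ≠ 5 — holds.
#2 |6 − 2| = 4 — holds.
#3 g = 6 is even — fails.
#4 2 = 3×0 + 2, so 3 does not divide 2 — fails.
#5 |2 − 20| = 18 — holds.
#6 g − f = 6 − 18 = -12, not -11 — fails.

The assignment fails constraints 3, 4, and 6.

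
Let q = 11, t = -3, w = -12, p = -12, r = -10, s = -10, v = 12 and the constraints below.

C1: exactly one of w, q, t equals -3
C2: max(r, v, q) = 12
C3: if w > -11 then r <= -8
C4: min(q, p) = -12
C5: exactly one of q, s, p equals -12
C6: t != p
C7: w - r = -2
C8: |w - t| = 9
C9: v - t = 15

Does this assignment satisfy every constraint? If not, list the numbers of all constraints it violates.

All constraints are satisfied.

C1: w=-12, q=11, t=-3; 1 of them equals -3 — OK.
C2: max(-10, 12, 11) = 12 — OK.
C3: w = -12, not > -11; antecedent false, conditional vacuously true — OK.
C4: min(11, -12) = -12 — OK.
C5: q=11, s=-10, p=-12; 1 of them equals -12 — OK.
C6: t = -3, p = -12; distinct — OK.
C7: w - r = -12 - (-10) = -2 — OK.
C8: |-12 - (-3)| = 9 — OK.
C9: v - t = 12 - (-3) = 15 — OK.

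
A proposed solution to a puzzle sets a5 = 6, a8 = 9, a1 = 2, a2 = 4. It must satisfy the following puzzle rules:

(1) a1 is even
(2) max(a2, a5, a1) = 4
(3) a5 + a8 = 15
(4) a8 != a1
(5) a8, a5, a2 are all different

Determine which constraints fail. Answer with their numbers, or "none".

Violated: 2.

(1) a1 = 2 is even  holds
(2) max(4, 6, 2) = 6, not 4  fails
(3) a5 + a8 = 6 + 9 = 15  holds
(4) a8 = 9, a1 = 2; distinct  holds
(5) values 9, 6, 4 are pairwise distinct  holds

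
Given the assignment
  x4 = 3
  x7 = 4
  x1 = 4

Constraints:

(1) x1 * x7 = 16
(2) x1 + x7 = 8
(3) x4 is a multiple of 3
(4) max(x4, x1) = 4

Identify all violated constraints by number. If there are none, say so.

None — every constraint holds.

(1) x1 * x7 = 4 * 4 = 16 — holds.
(2) x1 + x7 = 4 + 4 = 8 — holds.
(3) 3 / 3 = 1, so 3 divides 3 — holds.
(4) max(3, 4) = 4 — holds.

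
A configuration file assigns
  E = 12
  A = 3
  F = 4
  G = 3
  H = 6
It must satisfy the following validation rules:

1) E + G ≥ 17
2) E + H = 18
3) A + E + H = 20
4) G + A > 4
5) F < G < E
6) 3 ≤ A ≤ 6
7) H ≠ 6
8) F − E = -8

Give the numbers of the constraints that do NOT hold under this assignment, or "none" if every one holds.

The assignment fails constraints 1, 3, 5, and 7.

1) E + G = 12 + 3 = 15; 15 < 17, bound 17 not met  fails
2) E + H = 12 + 6 = 18  holds
3) A + E + H = 3 + 12 + 6 = 21, not 20  fails
4) G + A = 3 + 3 = 6; 6 > 4  holds
5) values 4, 3, 12; F = 4 is not < G = 3  fails
6) A = 3 lies in [3, 6]  holds
7) H = 6, but 6 is required to differ  fails
8) F − E = 4 − 12 = -8  holds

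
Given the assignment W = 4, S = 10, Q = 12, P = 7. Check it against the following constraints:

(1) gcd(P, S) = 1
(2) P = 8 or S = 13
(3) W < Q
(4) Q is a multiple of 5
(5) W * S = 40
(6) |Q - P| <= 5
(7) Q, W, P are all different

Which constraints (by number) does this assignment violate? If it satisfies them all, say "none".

No — constraints 2 and 4 are not satisfied.

(1) gcd(7, 10) = 1 — holds.
(2) P = 7 ≠ 8 and S = 10 ≠ 13; both disjuncts false — does not hold.
(3) W = 4, Q = 12; 4 < 12 — holds.
(4) 12 = 5*2 + 2, so 5 does not divide 12 — does not hold.
(5) W * S = 4 * 10 = 40 — holds.
(6) |12 - 7| = 5; 5 ≤ 5 — holds.
(7) values 12, 4, 7 are pairwise distinct — holds.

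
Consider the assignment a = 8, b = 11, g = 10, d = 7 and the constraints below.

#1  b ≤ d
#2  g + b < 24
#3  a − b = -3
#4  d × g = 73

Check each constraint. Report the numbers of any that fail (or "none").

No — constraints 1, 4 are not satisfied.

#1 b = 11, d = 7; 11 > 7 (want ≤)  no
#2 g + b = 10 + 11 = 21; 21 < 24  yes
#3 a − b = 8 − 11 = -3  yes
#4 d × g = 7 × 10 = 70, not 73  no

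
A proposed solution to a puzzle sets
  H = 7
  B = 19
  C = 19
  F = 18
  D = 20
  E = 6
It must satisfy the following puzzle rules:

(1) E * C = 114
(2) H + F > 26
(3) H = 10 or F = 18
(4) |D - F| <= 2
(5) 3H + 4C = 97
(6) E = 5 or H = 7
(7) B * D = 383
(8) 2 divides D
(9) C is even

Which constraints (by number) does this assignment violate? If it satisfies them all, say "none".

(1) E * C = 6 * 19 = 114 — holds.
(2) H + F = 7 + 18 = 25; 25 ≤ 26, bound 26 not met — does not hold.
(3) H = 7 ≠ 10, but F = 18 = 18 (second disjunct) — holds.
(4) |20 - 18| = 2; 2 ≤ 2 — holds.
(5) 3H + 4C = 3(7) + 4(19) = 97 — holds.
(6) E = 6 ≠ 5, but H = 7 = 7 (second disjunct) — holds.
(7) B * D = 19 * 20 = 380, not 383 — does not hold.
(8) 20 / 2 = 10, so 2 divides 20 — holds.
(9) C = 19 is odd — does not hold.

The assignment fails constraints 2, 7, and 9.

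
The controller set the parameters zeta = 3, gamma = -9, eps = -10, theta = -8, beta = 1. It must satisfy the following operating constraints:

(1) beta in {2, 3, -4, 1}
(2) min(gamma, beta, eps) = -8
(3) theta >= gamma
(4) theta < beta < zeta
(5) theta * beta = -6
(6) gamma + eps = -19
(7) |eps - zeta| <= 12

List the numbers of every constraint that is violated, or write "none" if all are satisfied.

Constraints 2, 5, 7 do not hold.

(1) beta = 1 is in {2, 3, -4, 1} — OK.
(2) min(-9, 1, -10) = -10, not -8 — violated.
(3) theta = -8, gamma = -9; -8 ≥ -9 — OK.
(4) values -8 < 1 < 3 — OK.
(5) theta * beta = -8 * 1 = -8, not -6 — violated.
(6) gamma + eps = -9 + (-10) = -19 — OK.
(7) |-10 - 3| = 13; 13 > 12, exceeds bound 12 — violated.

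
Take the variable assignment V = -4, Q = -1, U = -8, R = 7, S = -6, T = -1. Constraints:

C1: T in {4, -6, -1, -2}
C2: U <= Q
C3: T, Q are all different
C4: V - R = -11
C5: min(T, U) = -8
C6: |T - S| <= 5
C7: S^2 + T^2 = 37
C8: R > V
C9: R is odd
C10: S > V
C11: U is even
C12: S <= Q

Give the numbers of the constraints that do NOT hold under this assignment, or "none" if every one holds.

Constraints 3 and 10 do not hold.

C1: T = -1 is in {4, -6, -1, -2}  yes
C2: U = -8, Q = -1; -8 ≤ -1  yes
C3: T = Q = -1, not all different  no
C4: V - R = -4 - 7 = -11  yes
C5: min(-1, -8) = -8  yes
C6: |-1 - (-6)| = 5; 5 ≤ 5  yes
C7: S^2 + T^2 = (-6)^2 + (-1)^2 = 36 + 1 = 37  yes
C8: R = 7, V = -4; 7 > -4  yes
C9: R = 7 is odd  yes
C10: S = -6, V = -4; -6 ≤ -4 (want >)  no
C11: U = -8 is even  yes
C12: S = -6, Q = -1; -6 ≤ -1  yes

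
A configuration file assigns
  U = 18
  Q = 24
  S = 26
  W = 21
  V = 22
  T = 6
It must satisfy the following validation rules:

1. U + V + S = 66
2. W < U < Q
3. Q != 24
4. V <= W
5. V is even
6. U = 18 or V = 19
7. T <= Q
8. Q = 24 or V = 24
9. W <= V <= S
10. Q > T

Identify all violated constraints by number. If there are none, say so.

1. U + V + S = 18 + 22 + 26 = 66 — holds.
2. values 21, 18, 24; W = 21 is not < U = 18 — does not hold.
3. Q = 24, but 24 is required to differ — does not hold.
4. V = 22, W = 21; 22 > 21 (want ≤) — does not hold.
5. V = 22 is even — holds.
6. U = 18 = 18 (first disjunct) — holds.
7. T = 6, Q = 24; 6 ≤ 24 — holds.
8. Q = 24 = 24 (first disjunct) — holds.
9. values 21 <= 22 <= 26 — holds.
10. Q = 24, T = 6; 24 > 6 — holds.

No — constraints 2, 3, and 4 are not satisfied.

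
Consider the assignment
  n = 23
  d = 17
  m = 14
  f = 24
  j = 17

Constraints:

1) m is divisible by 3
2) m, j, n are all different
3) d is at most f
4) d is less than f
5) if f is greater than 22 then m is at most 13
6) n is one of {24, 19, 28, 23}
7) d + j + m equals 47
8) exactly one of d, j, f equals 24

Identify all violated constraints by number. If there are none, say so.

The assignment fails constraints 1, 5, 7.

1) 14 = 3*4 + 2, so 3 does not divide 14  false
2) values 14, 17, 23 are pairwise distinct  true
3) d = 17, f = 24; 17 ≤ 24  true
4) d = 17, f = 24; 17 < 24  true
5) f = 24 > 22, so we need m ≤ 13; but m = 14 > 13  false
6) n = 23 is in {24, 19, 28, 23}  true
7) d + j + m = 17 + 17 + 14 = 48, not 47  false
8) d=17, j=17, f=24; 1 of them equals 24  true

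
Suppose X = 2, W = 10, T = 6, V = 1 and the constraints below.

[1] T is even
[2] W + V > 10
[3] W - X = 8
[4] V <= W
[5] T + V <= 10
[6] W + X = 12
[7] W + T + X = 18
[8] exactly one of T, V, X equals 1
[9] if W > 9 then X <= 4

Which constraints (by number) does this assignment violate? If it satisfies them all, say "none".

[1] T = 6 is even  OK
[2] W + V = 10 + 1 = 11; 11 > 10  OK
[3] W - X = 10 - 2 = 8  OK
[4] V = 1, W = 10; 1 ≤ 10  OK
[5] T + V = 6 + 1 = 7; 7 ≤ 10  OK
[6] W + X = 10 + 2 = 12  OK
[7] W + T + X = 10 + 6 + 2 = 18  OK
[8] T=6, V=1, X=2; 1 of them equals 1  OK
[9] W = 10 > 9, so we need X ≤ 4; X = 2 ≤ 4  OK

None — every constraint holds.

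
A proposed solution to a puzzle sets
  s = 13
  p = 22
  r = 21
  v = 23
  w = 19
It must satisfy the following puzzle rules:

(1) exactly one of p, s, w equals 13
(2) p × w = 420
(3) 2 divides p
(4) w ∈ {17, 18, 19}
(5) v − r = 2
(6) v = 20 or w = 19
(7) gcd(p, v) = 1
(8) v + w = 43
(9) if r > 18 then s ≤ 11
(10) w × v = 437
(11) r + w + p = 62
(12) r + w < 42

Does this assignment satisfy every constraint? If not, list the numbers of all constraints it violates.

Constraints 2, 8, 9 do not hold.

(1) p=22, s=13, w=19; 1 of them equals 13 — holds.
(2) p × w = 22 × 19 = 418, not 420 — does not hold.
(3) 22 / 2 = 11, so 2 divides 22 — holds.
(4) w = 19 is in {17, 18, 19} — holds.
(5) v − r = 23 − 21 = 2 — holds.
(6) v = 23 ≠ 20, but w = 19 = 19 (second disjunct) — holds.
(7) gcd(22, 23) = 1 — holds.
(8) v + w = 23 + 19 = 42, not 43 — does not hold.
(9) r = 21 > 18, so we need s ≤ 11; but s = 13 > 11 — does not hold.
(10) w × v = 19 × 23 = 437 — holds.
(11) r + w + p = 21 + 19 + 22 = 62 — holds.
(12) r + w = 21 + 19 = 40; 40 < 42 — holds.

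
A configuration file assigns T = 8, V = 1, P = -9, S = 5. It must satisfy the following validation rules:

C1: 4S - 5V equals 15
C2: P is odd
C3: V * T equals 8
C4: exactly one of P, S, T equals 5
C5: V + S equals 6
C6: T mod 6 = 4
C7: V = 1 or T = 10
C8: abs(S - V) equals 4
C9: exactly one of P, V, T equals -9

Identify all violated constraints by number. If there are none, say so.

C1: 4S - 5V = 4(5) - 5(1) = 15 — OK.
C2: P = -9 is odd — OK.
C3: V * T = 1 * 8 = 8 — OK.
C4: P=-9, S=5, T=8; 1 of them equals 5 — OK.
C5: V + S = 1 + 5 = 6 — OK.
C6: 8 mod 6 = 2, not 4 — violated.
C7: V = 1 = 1 (first disjunct) — OK.
C8: abs(5 - 1) = 4 — OK.
C9: P=-9, V=1, T=8; 1 of them equals -9 — OK.

Violated: 6.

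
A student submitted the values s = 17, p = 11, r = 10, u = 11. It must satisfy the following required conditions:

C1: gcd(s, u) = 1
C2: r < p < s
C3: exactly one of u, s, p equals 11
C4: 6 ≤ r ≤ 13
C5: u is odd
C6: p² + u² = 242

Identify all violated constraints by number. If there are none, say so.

No — constraint 3 is not satisfied.

C1: gcd(17, 11) = 1  true
C2: values 10 < 11 < 17  true
C3: u=11, s=17, p=11; 2 of them equal 11, not exactly one  false
C4: r = 10 lies in [6, 13]  true
C5: u = 11 is odd  true
C6: p² + u² = 11² + 11² = 121 + 121 = 242  true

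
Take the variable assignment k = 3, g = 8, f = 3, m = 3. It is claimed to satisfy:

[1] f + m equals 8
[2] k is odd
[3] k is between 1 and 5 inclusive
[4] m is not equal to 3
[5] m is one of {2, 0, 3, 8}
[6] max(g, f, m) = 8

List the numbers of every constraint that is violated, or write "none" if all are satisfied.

[1] f + m = 3 + 3 = 6, not 8 — does not hold.
[2] k = 3 is odd — holds.
[3] k = 3 lies in [1, 5] — holds.
[4] m = 3, but 3 is required to differ — does not hold.
[5] m = 3 is in {2, 0, 3, 8} — holds.
[6] max(8, 3, 3) = 8 — holds.

Constraints 1 and 4 do not hold.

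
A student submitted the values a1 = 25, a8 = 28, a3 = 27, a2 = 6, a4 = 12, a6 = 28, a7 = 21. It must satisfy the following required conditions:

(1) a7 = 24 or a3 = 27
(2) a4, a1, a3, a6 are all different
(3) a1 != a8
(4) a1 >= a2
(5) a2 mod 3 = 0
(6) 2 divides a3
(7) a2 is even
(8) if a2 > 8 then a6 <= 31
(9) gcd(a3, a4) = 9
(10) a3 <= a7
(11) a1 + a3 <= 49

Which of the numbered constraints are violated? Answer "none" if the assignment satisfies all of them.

(1) a7 = 21 ≠ 24, but a3 = 27 = 27 (second disjunct)  holds
(2) values 12, 25, 27, 28 are pairwise distinct  holds
(3) a1 = 25, a8 = 28; distinct  holds
(4) a1 = 25, a2 = 6; 25 ≥ 6  holds
(5) 6 mod 3 = 0  holds
(6) 27 = 2*13 + 1, so 2 does not divide 27  fails
(7) a2 = 6 is even  holds
(8) a2 = 6, not > 8; antecedent false, conditional vacuously true  holds
(9) gcd(27, 12) = 3, not 9  fails
(10) a3 = 27, a7 = 21; 27 > 21 (want ≤)  fails
(11) a1 + a3 = 25 + 27 = 52; 52 > 49, bound 49 not met  fails

Constraints 6, 9, 10, and 11 do not hold.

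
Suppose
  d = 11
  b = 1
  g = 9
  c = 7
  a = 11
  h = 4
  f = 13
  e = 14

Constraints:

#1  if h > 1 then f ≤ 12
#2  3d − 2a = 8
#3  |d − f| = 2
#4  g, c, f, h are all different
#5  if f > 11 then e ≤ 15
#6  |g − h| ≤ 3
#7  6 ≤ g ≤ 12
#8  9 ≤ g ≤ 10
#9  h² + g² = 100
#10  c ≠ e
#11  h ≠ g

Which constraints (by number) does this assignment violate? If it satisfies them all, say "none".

#1 h = 4 > 1, so we need f ≤ 12; but f = 13 > 12 — violated.
#2 3d − 2a = 3(11) − 2(11) = 11, not 8 — violated.
#3 |11 − 13| = 2 — satisfied.
#4 values 9, 7, 13, 4 are pairwise distinct — satisfied.
#5 f = 13 > 11, so we need e ≤ 15; e = 14 ≤ 15 — satisfied.
#6 |9 − 4| = 5; 5 > 3, exceeds bound 3 — violated.
#7 g = 9 lies in [6, 12] — satisfied.
#8 g = 9 lies in [9, 10] — satisfied.
#9 h² + g² = 4² + 9² = 16 + 81 = 97, not 100 — violated.
#10 c = 7, e = 14; distinct — satisfied.
#11 h = 4, g = 9; distinct — satisfied.

No — constraints 1, 2, 6, 9 are not satisfied.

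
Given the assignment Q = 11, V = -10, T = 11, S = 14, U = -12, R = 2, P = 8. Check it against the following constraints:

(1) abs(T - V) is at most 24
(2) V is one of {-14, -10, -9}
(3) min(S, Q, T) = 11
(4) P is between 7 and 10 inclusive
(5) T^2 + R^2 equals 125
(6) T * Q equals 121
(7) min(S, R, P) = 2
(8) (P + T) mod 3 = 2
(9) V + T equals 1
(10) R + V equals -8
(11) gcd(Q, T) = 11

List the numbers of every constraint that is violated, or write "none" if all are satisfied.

(1) abs(11 - (-10)) = 21; 21 ≤ 24 — holds.
(2) V = -10 is in {-14, -10, -9} — holds.
(3) min(14, 11, 11) = 11 — holds.
(4) P = 8 lies in [7, 10] — holds.
(5) T^2 + R^2 = 11^2 + 2^2 = 121 + 4 = 125 — holds.
(6) T * Q = 11 * 11 = 121 — holds.
(7) min(14, 2, 8) = 2 — holds.
(8) P + T = 19; 19 mod 3 = 1, not 2 — fails.
(9) V + T = -10 + 11 = 1 — holds.
(10) R + V = 2 + (-10) = -8 — holds.
(11) gcd(11, 11) = 11 — holds.

The assignment fails constraint 8.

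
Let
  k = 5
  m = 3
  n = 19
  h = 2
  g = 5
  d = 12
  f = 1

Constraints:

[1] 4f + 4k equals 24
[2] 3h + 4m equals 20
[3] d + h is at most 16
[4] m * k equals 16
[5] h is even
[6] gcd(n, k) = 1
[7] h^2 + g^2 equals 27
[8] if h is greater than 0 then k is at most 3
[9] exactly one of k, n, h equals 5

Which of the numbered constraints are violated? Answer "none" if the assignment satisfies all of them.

Constraints 2, 4, 7, and 8 are violated.

[1] 4f + 4k = 4(1) + 4(5) = 24 — satisfied.
[2] 3h + 4m = 3(2) + 4(3) = 18, not 20 — violated.
[3] d + h = 12 + 2 = 14; 14 ≤ 16 — satisfied.
[4] m * k = 3 * 5 = 15, not 16 — violated.
[5] h = 2 is even — satisfied.
[6] gcd(19, 5) = 1 — satisfied.
[7] h^2 + g^2 = 2^2 + 5^2 = 4 + 25 = 29, not 27 — violated.
[8] h = 2 > 0, so we need k ≤ 3; but k = 5 > 3 — violated.
[9] k=5, n=19, h=2; 1 of them equals 5 — satisfied.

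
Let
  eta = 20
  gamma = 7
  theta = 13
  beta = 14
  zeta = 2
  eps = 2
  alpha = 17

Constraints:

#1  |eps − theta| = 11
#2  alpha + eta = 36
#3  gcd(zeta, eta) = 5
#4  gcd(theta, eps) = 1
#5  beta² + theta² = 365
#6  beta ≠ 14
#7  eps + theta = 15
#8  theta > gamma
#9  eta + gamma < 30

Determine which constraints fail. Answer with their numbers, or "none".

#1 |2 − 13| = 11 — holds.
#2 alpha + eta = 17 + 20 = 37, not 36 — does not hold.
#3 gcd(2, 20) = 2, not 5 — does not hold.
#4 gcd(13, 2) = 1 — holds.
#5 beta² + theta² = 14² + 13² = 196 + 169 = 365 — holds.
#6 beta = 14, but 14 is required to differ — does not hold.
#7 eps + theta = 2 + 13 = 15 — holds.
#8 theta = 13, gamma = 7; 13 > 7 — holds.
#9 eta + gamma = 20 + 7 = 27; 27 < 30 — holds.

Constraints 2, 3, and 6 are violated.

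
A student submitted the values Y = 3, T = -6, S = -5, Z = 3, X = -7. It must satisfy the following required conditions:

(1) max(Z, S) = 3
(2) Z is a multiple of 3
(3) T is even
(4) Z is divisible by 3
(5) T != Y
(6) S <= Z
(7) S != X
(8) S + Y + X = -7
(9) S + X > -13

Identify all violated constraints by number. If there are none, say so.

Violated: 8.

(1) max(3, -5) = 3 — holds.
(2) 3 / 3 = 1, so 3 divides 3 — holds.
(3) T = -6 is even — holds.
(4) 3 / 3 = 1, so 3 divides 3 — holds.
(5) T = -6, Y = 3; distinct — holds.
(6) S = -5, Z = 3; -5 ≤ 3 — holds.
(7) S = -5, X = -7; distinct — holds.
(8) S + Y + X = -5 + 3 + (-7) = -9, not -7 — fails.
(9) S + X = -5 + (-7) = -12; -12 > -13 — holds.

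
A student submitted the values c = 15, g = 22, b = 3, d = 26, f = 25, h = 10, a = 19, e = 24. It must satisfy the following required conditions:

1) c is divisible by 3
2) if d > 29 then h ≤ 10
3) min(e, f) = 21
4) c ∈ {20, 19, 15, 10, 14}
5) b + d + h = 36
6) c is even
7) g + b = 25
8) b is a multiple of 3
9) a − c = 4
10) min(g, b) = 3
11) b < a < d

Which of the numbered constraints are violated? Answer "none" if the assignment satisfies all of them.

1) 15 / 3 = 5, so 3 divides 15 — holds.
2) d = 26, not > 29; antecedent false, conditional vacuously true — holds.
3) min(24, 25) = 24, not 21 — does not hold.
4) c = 15 is in {20, 19, 15, 10, 14} — holds.
5) b + d + h = 3 + 26 + 10 = 39, not 36 — does not hold.
6) c = 15 is odd — does not hold.
7) g + b = 22 + 3 = 25 — holds.
8) 3 / 3 = 1, so 3 divides 3 — holds.
9) a − c = 19 − 15 = 4 — holds.
10) min(22, 3) = 3 — holds.
11) values 3 < 19 < 26 — holds.

Constraints 3, 5, and 6 do not hold.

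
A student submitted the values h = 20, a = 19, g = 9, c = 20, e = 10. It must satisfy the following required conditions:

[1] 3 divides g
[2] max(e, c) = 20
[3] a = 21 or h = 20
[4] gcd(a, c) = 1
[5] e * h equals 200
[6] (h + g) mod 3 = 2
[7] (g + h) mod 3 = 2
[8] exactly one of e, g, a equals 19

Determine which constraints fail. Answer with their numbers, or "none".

Yes — all constraints hold.

[1] 9 / 3 = 3, so 3 divides 9 — holds.
[2] max(10, 20) = 20 — holds.
[3] a = 19 ≠ 21, but h = 20 = 20 (second disjunct) — holds.
[4] gcd(19, 20) = 1 — holds.
[5] e * h = 10 * 20 = 200 — holds.
[6] h + g = 29; 29 mod 3 = 2 — holds.
[7] g + h = 29; 29 mod 3 = 2 — holds.
[8] e=10, g=9, a=19; 1 of them equals 19 — holds.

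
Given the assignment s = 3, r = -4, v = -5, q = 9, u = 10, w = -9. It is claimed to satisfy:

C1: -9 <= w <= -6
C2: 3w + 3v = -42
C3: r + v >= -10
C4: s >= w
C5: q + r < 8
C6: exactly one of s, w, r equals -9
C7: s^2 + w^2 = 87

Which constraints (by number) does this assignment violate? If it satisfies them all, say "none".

C1: w = -9 lies in [-9, -6] — holds.
C2: 3w + 3v = 3(-9) + 3(-5) = -42 — holds.
C3: r + v = -4 + (-5) = -9; -9 ≥ -10 — holds.
C4: s = 3, w = -9; 3 ≥ -9 — holds.
C5: q + r = 9 + (-4) = 5; 5 < 8 — holds.
C6: s=3, w=-9, r=-4; 1 of them equals -9 — holds.
C7: s^2 + w^2 = 3^2 + (-9)^2 = 9 + 81 = 90, not 87 — does not hold.

Violated: 7.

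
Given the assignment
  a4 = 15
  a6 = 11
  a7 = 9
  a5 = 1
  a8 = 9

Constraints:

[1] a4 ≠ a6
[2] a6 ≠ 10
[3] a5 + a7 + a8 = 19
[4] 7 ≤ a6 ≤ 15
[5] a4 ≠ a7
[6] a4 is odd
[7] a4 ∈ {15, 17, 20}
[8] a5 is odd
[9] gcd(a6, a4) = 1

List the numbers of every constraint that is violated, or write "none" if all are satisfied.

[1] a4 = 15, a6 = 11; distinct  ✓
[2] a6 = 11, and 11 ≠ 10  ✓
[3] a5 + a7 + a8 = 1 + 9 + 9 = 19  ✓
[4] a6 = 11 lies in [7, 15]  ✓
[5] a4 = 15, a7 = 9; distinct  ✓
[6] a4 = 15 is odd  ✓
[7] a4 = 15 is in {15, 17, 20}  ✓
[8] a5 = 1 is odd  ✓
[9] gcd(11, 15) = 1  ✓

The assignment satisfies every constraint.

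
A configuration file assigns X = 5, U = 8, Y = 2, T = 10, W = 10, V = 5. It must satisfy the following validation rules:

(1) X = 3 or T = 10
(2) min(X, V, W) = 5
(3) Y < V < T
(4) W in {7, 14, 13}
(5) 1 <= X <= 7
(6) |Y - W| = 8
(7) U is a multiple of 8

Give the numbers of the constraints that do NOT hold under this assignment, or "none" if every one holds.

(1) X = 5 ≠ 3, but T = 10 = 10 (second disjunct)  ✓
(2) min(5, 5, 10) = 5  ✓
(3) values 2 < 5 < 10  ✓
(4) W = 10 is not in {7, 14, 13}  ✗
(5) X = 5 lies in [1, 7]  ✓
(6) |2 - 10| = 8  ✓
(7) 8 / 8 = 1, so 8 divides 8  ✓

Violated: 4.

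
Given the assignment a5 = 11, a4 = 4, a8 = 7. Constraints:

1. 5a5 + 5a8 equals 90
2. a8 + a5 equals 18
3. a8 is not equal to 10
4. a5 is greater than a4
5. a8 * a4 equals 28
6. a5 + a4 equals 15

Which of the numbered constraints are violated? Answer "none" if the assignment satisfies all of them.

1. 5a5 + 5a8 = 5(11) + 5(7) = 90  ✓
2. a8 + a5 = 7 + 11 = 18  ✓
3. a8 = 7, and 7 ≠ 10  ✓
4. a5 = 11, a4 = 4; 11 > 4  ✓
5. a8 * a4 = 7 * 4 = 28  ✓
6. a5 + a4 = 11 + 4 = 15  ✓

Yes — all constraints hold.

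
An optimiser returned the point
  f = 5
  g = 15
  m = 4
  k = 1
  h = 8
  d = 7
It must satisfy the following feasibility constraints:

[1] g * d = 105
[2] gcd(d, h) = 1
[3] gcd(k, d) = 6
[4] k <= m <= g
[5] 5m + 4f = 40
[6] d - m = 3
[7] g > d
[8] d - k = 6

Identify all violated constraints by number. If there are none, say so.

[1] g * d = 15 * 7 = 105  holds
[2] gcd(7, 8) = 1  holds
[3] gcd(1, 7) = 1, not 6  fails
[4] values 1 <= 4 <= 15  holds
[5] 5m + 4f = 5(4) + 4(5) = 40  holds
[6] d - m = 7 - 4 = 3  holds
[7] g = 15, d = 7; 15 > 7  holds
[8] d - k = 7 - 1 = 6  holds

Constraint 3 is violated.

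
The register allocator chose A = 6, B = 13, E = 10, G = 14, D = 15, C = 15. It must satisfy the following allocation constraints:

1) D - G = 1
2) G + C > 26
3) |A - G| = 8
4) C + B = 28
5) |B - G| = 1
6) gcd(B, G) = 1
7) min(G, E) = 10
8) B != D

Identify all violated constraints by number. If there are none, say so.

1) D - G = 15 - 14 = 1  yes
2) G + C = 14 + 15 = 29; 29 > 26  yes
3) |6 - 14| = 8  yes
4) C + B = 15 + 13 = 28  yes
5) |13 - 14| = 1  yes
6) gcd(13, 14) = 1  yes
7) min(14, 10) = 10  yes
8) B = 13, D = 15; distinct  yes

Yes — all constraints hold.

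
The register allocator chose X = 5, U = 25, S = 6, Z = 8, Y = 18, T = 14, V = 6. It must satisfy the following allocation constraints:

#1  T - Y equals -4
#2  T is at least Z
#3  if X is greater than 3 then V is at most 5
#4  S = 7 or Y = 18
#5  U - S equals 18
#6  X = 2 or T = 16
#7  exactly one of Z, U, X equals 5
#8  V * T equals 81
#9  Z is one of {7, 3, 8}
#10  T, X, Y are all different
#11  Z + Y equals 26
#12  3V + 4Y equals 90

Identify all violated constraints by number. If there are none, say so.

Constraints 3, 5, 6, and 8 do not hold.

#1 T - Y = 14 - 18 = -4  yes
#2 T = 14, Z = 8; 14 ≥ 8  yes
#3 X = 5 > 3, so we need V ≤ 5; but V = 6 > 5  no
#4 S = 6 ≠ 7, but Y = 18 = 18 (second disjunct)  yes
#5 U - S = 25 - 6 = 19, not 18  no
#6 X = 5 ≠ 2 and T = 14 ≠ 16; both disjuncts false  no
#7 Z=8, U=25, X=5; 1 of them equals 5  yes
#8 V * T = 6 * 14 = 84, not 81  no
#9 Z = 8 is in {7, 3, 8}  yes
#10 values 14, 5, 18 are pairwise distinct  yes
#11 Z + Y = 8 + 18 = 26  yes
#12 3V + 4Y = 3(6) + 4(18) = 90  yes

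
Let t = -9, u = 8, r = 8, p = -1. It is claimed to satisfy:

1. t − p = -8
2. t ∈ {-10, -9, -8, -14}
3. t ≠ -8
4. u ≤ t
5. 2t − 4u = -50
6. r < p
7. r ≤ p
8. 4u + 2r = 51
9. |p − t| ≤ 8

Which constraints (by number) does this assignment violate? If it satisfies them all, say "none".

No — constraints 4, 6, 7, and 8 are not satisfied.

1. t − p = -9 − (-1) = -8  holds
2. t = -9 is in {-10, -9, -8, -14}  holds
3. t = -9, and -9 ≠ -8  holds
4. u = 8, t = -9; 8 > -9 (want ≤)  fails
5. 2t − 4u = 2(-9) − 4(8) = -50  holds
6. r = 8, p = -1; 8 ≥ -1 (want <)  fails
7. r = 8, p = -1; 8 > -1 (want ≤)  fails
8. 4u + 2r = 4(8) + 2(8) = 48, not 51  fails
9. |-1 − (-9)| = 8; 8 ≤ 8  holds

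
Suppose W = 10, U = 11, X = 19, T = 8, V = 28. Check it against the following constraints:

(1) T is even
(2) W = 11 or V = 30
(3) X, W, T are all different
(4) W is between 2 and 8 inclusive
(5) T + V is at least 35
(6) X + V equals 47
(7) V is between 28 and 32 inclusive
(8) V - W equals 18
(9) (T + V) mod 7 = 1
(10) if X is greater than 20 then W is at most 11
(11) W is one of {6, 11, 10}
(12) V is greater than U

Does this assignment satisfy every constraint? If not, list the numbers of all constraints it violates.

Constraints 2 and 4 do not hold.

(1) T = 8 is even — OK.
(2) W = 10 ≠ 11 and V = 28 ≠ 30; both disjuncts false — violated.
(3) values 19, 10, 8 are pairwise distinct — OK.
(4) W = 10 is outside [2, 8] — violated.
(5) T + V = 8 + 28 = 36; 36 ≥ 35 — OK.
(6) X + V = 19 + 28 = 47 — OK.
(7) V = 28 lies in [28, 32] — OK.
(8) V - W = 28 - 10 = 18 — OK.
(9) T + V = 36; 36 mod 7 = 1 — OK.
(10) X = 19, not > 20; antecedent false, conditional vacuously true — OK.
(11) W = 10 is in {6, 11, 10} — OK.
(12) V = 28, U = 11; 28 > 11 — OK.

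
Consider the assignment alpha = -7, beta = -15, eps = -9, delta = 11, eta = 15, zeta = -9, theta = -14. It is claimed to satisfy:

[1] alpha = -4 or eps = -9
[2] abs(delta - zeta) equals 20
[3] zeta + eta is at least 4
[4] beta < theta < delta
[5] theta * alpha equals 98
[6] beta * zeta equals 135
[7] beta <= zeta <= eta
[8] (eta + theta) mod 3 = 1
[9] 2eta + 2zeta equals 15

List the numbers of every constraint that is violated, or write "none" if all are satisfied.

[1] alpha = -7 ≠ -4, but eps = -9 = -9 (second disjunct) — OK.
[2] abs(11 - (-9)) = 20 — OK.
[3] zeta + eta = -9 + 15 = 6; 6 ≥ 4 — OK.
[4] values -15 < -14 < 11 — OK.
[5] theta * alpha = -14 * (-7) = 98 — OK.
[6] beta * zeta = -15 * (-9) = 135 — OK.
[7] values -15 <= -9 <= 15 — OK.
[8] eta + theta = 1; 1 mod 3 = 1 — OK.
[9] 2eta + 2zeta = 2(15) + 2(-9) = 12, not 15 — violated.

The assignment fails constraint 9.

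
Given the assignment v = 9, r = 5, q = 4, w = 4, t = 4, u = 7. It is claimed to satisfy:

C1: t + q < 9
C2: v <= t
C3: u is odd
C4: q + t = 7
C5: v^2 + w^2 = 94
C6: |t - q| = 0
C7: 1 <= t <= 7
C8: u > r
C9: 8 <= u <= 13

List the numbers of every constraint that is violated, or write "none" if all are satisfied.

No — constraints 2, 4, 5, and 9 are not satisfied.

C1: t + q = 4 + 4 = 8; 8 < 9  ✔
C2: v = 9, t = 4; 9 > 4 (want ≤)  ✘
C3: u = 7 is odd  ✔
C4: q + t = 4 + 4 = 8, not 7  ✘
C5: v^2 + w^2 = 9^2 + 4^2 = 81 + 16 = 97, not 94  ✘
C6: |4 - 4| = 0  ✔
C7: t = 4 lies in [1, 7]  ✔
C8: u = 7, r = 5; 7 > 5  ✔
C9: u = 7 is outside [8, 13]  ✘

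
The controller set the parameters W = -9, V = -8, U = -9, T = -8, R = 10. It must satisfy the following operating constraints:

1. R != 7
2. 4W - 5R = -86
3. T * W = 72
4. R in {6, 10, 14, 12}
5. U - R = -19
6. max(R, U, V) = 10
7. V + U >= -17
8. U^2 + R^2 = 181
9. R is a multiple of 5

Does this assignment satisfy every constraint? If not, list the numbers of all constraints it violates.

1. R = 10, and 10 ≠ 7 — holds.
2. 4W - 5R = 4(-9) - 5(10) = -86 — holds.
3. T * W = -8 * (-9) = 72 — holds.
4. R = 10 is in {6, 10, 14, 12} — holds.
5. U - R = -9 - 10 = -19 — holds.
6. max(10, -9, -8) = 10 — holds.
7. V + U = -8 + (-9) = -17; -17 ≥ -17 — holds.
8. U^2 + R^2 = (-9)^2 + 10^2 = 81 + 100 = 181 — holds.
9. 10 / 5 = 2, so 5 divides 10 — holds.

None — every constraint holds.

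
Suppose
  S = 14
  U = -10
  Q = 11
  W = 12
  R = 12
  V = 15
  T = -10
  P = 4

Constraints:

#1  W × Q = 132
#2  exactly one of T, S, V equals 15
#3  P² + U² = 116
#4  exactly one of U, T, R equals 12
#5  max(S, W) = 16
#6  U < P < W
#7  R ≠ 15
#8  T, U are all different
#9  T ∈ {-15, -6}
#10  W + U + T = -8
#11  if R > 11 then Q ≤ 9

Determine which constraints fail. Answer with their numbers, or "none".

#1 W × Q = 12 × 11 = 132  OK
#2 T=-10, S=14, V=15; 1 of them equals 15  OK
#3 P² + U² = 4² + (-10)² = 16 + 100 = 116  OK
#4 U=-10, T=-10, R=12; 1 of them equals 12  OK
#5 max(14, 12) = 14, not 16  FAIL
#6 values -10 < 4 < 12  OK
#7 R = 12, and 12 ≠ 15  OK
#8 T = U = -10, not all different  FAIL
#9 T = -10 is not in {-15, -6}  FAIL
#10 W + U + T = 12 + (-10) + (-10) = -8  OK
#11 R = 12 > 11, so we need Q ≤ 9; but Q = 11 > 9  FAIL

Constraints 5, 8, 9, and 11 are violated.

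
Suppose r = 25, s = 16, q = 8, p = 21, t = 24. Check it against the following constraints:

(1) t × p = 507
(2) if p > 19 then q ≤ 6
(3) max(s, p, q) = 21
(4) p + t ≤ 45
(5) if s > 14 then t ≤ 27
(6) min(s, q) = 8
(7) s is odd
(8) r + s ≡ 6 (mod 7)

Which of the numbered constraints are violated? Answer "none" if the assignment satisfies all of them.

The assignment fails constraints 1, 2, and 7.

(1) t × p = 24 × 21 = 504, not 507 — violated.
(2) p = 21 > 19, so we need q ≤ 6; but q = 8 > 6 — violated.
(3) max(16, 21, 8) = 21 — satisfied.
(4) p + t = 21 + 24 = 45; 45 ≤ 45 — satisfied.
(5) s = 16 > 14, so we need t ≤ 27; t = 24 ≤ 27 — satisfied.
(6) min(16, 8) = 8 — satisfied.
(7) s = 16 is even — violated.
(8) r + s = 41; 41 mod 7 = 6 — satisfied.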